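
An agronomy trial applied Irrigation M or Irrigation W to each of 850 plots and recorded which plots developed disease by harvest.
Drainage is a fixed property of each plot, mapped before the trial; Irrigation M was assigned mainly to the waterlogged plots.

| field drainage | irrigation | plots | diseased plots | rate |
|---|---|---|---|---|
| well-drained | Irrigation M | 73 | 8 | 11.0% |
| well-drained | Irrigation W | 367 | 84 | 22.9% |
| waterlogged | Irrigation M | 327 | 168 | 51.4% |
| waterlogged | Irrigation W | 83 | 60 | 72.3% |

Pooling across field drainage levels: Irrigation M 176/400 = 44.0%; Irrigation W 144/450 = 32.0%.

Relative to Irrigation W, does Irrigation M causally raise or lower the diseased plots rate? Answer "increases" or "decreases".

decreases

Field drainage differs across irrigations for reasons unrelated to any effect of the irrigation itself, and it separately predicts the outcome — a classic confounder. We must compare within field drainage levels.
Within each level — well-drained: 11.0% vs 22.9%; waterlogged: 51.4% vs 72.3% — Irrigation M is lower every time.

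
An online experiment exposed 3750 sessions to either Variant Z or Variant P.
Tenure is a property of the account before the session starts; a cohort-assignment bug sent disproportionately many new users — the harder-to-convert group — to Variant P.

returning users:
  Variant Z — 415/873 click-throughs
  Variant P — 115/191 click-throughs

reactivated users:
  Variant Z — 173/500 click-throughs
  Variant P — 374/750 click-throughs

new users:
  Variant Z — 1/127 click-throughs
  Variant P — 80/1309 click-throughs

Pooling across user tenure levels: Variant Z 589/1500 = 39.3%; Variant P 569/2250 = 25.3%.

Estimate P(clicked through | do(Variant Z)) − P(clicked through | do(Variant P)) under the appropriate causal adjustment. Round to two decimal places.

Since user tenure is a pre-existing factor (not a product of the variant) and it affects the outcome on its own, it is a confounder. The stratified rates, not the pooled rate, identify the causal effect.
Adjusting over the population distribution of user tenure: 0.284·(0.475−0.602) + 0.333·(0.346−0.499) + 0.383·(0.008−0.061) = -0.107.

-0.11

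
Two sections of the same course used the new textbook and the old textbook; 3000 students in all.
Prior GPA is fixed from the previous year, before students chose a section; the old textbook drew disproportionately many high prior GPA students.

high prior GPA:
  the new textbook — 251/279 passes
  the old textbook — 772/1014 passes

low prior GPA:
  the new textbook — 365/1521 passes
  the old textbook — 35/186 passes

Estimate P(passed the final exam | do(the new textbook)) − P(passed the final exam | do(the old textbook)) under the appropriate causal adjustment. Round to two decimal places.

+0.09

Since prior GPA band is a pre-existing factor (not a product of the teaching method) and it affects the outcome on its own, it is a confounder. The stratified rates, not the pooled rate, identify the causal effect.
Adjusting over the population distribution of prior GPA band: 0.431·(0.900−0.761) + 0.569·(0.240−0.188) = +0.089.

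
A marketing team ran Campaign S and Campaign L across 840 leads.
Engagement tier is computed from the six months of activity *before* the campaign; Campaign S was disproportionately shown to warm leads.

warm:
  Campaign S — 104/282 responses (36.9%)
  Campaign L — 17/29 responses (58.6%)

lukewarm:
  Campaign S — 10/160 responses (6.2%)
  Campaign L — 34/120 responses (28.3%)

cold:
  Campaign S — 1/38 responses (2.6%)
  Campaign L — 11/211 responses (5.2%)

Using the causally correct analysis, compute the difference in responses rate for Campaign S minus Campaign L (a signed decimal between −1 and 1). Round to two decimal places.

Engagement tier differs across campaigns for reasons unrelated to any effect of the campaign itself, and it separately predicts the outcome — a classic confounder. We must compare within engagement tier levels.
Adjusting over the population distribution of engagement tier: 0.370·(0.369−0.586) + 0.333·(0.062−0.283) + 0.296·(0.026−0.052) = -0.162.

-0.16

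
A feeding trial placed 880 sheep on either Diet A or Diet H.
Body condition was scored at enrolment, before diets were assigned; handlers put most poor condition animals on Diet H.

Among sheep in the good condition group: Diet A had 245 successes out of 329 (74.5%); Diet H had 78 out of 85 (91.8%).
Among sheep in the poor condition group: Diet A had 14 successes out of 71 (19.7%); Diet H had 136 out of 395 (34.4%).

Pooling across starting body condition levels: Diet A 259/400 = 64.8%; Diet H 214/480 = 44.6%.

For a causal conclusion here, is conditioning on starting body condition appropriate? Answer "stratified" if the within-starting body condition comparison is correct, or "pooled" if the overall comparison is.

Within every starting body condition level Diet H has the higher rate, yet pooled Diet A does — Simpson's reversal.
Here starting body condition is a common cause — it drives both which diet a case falls under and the outcome. The crude comparison mixes populations; the stratum-specific rates are the causally relevant ones.
Within each level — good condition: 74.5% vs 91.8%; poor condition: 19.7% vs 34.4% — Diet H is higher every time.

stratified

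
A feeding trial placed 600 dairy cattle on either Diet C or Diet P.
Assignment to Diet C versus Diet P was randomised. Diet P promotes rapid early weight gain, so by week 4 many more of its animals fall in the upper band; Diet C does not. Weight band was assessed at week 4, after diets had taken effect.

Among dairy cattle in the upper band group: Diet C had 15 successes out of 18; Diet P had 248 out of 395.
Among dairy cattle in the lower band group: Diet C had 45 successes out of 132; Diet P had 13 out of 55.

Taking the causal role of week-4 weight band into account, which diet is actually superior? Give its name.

The stratified and pooled comparisons disagree (Diet C wins within each week-4 weight band; Diet P wins overall), so the answer turns on the causal role of week-4 weight band.
Week-4 weight band lies on the pathway diet → week-4 weight band → outcome, so adjusting for it blocks the indirect effect. For the total causal effect of diet, use the unadjusted pooled rates.
Pooled: Diet C 40.0% vs Diet P 58.0%; Diet P is higher overall.

Diet P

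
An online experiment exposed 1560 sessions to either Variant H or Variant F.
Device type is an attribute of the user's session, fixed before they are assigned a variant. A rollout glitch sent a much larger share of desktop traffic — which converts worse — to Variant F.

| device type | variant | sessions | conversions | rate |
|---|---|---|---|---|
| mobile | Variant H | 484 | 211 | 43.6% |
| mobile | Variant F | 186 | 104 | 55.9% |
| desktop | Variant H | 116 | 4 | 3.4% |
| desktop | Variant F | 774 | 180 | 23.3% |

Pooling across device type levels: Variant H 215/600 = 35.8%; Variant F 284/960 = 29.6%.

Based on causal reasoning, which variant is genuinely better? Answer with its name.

Since device type is a pre-existing factor (not a product of the variant) and it affects the outcome on its own, it is a confounder. The stratified rates, not the pooled rate, identify the causal effect.
Within each level — mobile: 43.6% vs 55.9%; desktop: 3.4% vs 23.3% — Variant F is higher every time.

Variant F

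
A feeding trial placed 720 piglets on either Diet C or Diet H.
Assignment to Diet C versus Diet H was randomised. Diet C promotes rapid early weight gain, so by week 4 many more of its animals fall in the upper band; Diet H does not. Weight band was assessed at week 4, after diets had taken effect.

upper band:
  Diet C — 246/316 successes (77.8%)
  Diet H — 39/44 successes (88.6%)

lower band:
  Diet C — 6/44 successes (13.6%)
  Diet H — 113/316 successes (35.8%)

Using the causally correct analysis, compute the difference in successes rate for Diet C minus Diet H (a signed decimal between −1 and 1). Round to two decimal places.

+0.28

Week-4 weight band is recorded after the diet and is itself shifted by it — it sits on the causal path from diet to outcome. Conditioning on a mediator would strip out part of the effect we want; the pooled comparison gives the total causal effect.
The causal difference is the pooled difference: 0.700 − 0.422 = +0.278.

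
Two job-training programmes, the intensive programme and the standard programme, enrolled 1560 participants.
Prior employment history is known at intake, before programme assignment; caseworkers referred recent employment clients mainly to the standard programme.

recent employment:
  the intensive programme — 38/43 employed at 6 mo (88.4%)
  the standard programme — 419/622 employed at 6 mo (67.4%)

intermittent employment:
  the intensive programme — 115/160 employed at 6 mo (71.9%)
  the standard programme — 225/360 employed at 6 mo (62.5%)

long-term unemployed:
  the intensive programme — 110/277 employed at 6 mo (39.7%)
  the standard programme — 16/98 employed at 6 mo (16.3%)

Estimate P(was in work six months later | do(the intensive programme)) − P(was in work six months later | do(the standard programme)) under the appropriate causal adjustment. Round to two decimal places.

+0.18

The stratified and pooled comparisons disagree (the intensive programme wins within each prior employment history; the standard programme wins overall), so the answer turns on the causal role of prior employment history.
Here prior employment history is a common cause — it drives both which programme a case falls under and the outcome. The crude comparison mixes populations; the stratum-specific rates are the causally relevant ones.
Adjusting over the population distribution of prior employment history: 0.426·(0.884−0.674) + 0.333·(0.719−0.625) + 0.240·(0.397−0.163) = +0.177.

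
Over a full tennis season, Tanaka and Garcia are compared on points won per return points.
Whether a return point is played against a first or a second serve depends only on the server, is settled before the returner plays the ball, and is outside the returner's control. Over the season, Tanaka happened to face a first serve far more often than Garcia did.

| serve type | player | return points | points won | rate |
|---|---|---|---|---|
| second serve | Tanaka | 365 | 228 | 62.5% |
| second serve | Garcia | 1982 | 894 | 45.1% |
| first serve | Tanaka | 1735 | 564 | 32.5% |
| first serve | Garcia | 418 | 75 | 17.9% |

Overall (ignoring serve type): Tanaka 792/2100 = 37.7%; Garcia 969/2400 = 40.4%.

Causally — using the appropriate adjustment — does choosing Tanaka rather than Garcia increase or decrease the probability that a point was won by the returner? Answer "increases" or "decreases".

Since serve type is a pre-existing factor (not a product of the player) and it affects the outcome on its own, it is a confounder. The stratified rates, not the pooled rate, identify the causal effect.
Within each level — second serve: 62.5% vs 45.1%; first serve: 32.5% vs 17.9% — Tanaka is higher every time.

increases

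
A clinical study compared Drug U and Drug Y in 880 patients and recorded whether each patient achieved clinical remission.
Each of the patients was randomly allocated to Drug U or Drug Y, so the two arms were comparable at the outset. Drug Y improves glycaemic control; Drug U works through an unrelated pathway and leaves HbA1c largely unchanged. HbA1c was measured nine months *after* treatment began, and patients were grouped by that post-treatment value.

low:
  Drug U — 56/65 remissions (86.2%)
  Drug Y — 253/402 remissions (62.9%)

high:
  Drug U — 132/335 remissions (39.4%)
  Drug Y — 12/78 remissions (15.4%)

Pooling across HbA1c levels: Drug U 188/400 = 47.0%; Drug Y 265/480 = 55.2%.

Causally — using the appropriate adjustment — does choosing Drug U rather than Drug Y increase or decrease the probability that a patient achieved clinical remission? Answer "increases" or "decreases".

HbA1c is downstream of the drug. One should not condition on a consequence of treatment, so the overall rates are the right comparison.
Pooled: Drug U 47.0% vs Drug Y 55.2%; Drug Y is higher overall.

decreases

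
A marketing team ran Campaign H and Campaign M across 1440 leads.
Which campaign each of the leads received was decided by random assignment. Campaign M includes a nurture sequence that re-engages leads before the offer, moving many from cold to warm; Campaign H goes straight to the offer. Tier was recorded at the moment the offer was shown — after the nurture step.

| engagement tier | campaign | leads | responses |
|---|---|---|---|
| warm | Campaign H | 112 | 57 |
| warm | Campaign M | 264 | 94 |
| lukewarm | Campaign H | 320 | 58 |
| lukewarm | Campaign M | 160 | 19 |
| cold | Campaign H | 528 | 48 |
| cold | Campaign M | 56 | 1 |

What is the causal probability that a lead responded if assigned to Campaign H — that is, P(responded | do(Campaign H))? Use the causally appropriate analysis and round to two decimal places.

The stratified and pooled comparisons disagree (Campaign H wins within each engagement tier; Campaign M wins overall), so the answer turns on the causal role of engagement tier.
Engagement tier is downstream of the campaign. One should not condition on a consequence of treatment, so the overall rates are the right comparison.
So P(outcome | do(Campaign H)) is just the pooled rate for Campaign H: 163/960 = 0.170.

0.17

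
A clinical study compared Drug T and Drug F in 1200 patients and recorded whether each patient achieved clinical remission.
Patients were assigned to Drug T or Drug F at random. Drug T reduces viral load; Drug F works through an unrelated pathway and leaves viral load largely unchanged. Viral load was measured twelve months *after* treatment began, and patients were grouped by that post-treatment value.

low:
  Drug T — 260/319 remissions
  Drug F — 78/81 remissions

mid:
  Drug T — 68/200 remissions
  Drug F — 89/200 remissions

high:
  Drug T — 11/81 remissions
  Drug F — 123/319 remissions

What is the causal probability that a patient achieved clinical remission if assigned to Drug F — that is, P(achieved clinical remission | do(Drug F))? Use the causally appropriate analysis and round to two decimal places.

0.48

Viral load lies on the pathway drug → viral load → outcome, so adjusting for it blocks the indirect effect. For the total causal effect of drug, use the unadjusted pooled rates.
So P(outcome | do(Drug F)) is just the pooled rate for Drug F: 290/600 = 0.483.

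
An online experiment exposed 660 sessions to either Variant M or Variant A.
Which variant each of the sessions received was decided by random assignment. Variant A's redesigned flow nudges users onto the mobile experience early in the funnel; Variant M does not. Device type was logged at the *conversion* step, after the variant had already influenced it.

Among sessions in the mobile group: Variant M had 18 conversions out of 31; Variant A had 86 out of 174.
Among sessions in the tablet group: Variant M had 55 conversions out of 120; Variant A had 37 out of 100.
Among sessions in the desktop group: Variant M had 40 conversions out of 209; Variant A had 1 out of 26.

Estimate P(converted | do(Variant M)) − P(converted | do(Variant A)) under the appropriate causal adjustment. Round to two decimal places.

-0.10

The stratified and pooled comparisons disagree (Variant M wins within each device type; Variant A wins overall), so the answer turns on the causal role of device type.
Device type here is a post-treatment variable shaped by the variant; conditioning on it would introduce bias rather than remove it. The overall comparison is the causal one.
The causal difference is the pooled difference: 0.314 − 0.413 = -0.099.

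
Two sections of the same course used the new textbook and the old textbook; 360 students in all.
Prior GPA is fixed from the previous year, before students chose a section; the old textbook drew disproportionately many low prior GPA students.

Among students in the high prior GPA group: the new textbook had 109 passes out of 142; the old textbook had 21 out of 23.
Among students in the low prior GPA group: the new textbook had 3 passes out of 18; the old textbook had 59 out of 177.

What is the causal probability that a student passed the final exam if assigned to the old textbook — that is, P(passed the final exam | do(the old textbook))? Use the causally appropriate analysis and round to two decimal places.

the old textbook is higher inside every prior GPA band stratum but the new textbook is higher in aggregate. Whether to stratify depends on how prior GPA band relates to the teaching method.
Prior GPA band is set before the teaching method has any effect — it is not caused by the teaching method — and it independently drives the outcome. That makes it a confounder, so the causal comparison is within prior GPA band levels.
Standardising the old textbook to the population prior GPA band mix: 0.458·21/23 + 0.542·59/177 = 0.599.

0.60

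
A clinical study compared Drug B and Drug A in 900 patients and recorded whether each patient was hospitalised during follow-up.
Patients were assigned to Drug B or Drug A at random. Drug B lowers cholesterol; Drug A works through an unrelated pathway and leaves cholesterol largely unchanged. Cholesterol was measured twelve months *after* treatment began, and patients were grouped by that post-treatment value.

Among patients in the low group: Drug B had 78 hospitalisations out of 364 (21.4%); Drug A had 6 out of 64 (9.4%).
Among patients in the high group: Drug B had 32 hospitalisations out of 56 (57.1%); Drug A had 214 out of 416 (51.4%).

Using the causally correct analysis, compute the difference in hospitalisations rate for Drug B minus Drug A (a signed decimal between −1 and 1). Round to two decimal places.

-0.20

Because the drug influences cholesterol, cholesterol is a post-treatment mediator, not a confounder. Stratifying on it would bias the estimate; the causal effect is the crude pooled difference.
The causal difference is the pooled difference: 0.262 − 0.458 = -0.196.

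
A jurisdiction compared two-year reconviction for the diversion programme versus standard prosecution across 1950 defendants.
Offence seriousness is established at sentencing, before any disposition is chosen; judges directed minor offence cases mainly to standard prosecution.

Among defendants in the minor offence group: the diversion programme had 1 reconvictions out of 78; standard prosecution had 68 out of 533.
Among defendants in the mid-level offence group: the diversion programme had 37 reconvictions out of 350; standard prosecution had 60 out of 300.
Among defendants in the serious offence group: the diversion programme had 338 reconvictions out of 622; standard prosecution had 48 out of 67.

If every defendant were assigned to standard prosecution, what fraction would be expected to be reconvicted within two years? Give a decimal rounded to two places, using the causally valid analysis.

0.36

Nothing the disposition does changes offence seriousness; the imbalance is an allocation artefact. With offence seriousness also predicting the outcome, the pooled figure is confounded, and the within-stratum comparison is the causal one.
Standardising standard prosecution to the population offence seriousness mix: 0.313·68/533 + 0.333·60/300 + 0.353·48/67 = 0.360.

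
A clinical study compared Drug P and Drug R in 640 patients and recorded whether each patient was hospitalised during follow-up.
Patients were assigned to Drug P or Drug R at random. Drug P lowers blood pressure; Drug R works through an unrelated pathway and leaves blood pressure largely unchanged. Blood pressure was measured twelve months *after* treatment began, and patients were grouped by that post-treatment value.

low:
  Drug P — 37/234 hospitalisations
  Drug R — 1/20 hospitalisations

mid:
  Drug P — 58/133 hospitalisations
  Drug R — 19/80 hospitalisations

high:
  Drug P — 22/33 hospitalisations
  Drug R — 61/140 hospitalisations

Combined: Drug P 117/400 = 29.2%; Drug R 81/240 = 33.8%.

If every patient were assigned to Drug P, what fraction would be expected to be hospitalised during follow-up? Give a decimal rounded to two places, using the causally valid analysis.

Drug R is lower inside every blood pressure stratum but Drug P is lower in aggregate. Whether to stratify depends on how blood pressure relates to the drug.
Blood pressure here is a post-treatment variable shaped by the drug; conditioning on it would introduce bias rather than remove it. The overall comparison is the causal one.
So P(outcome | do(Drug P)) is just the pooled rate for Drug P: 117/400 = 0.292.

0.29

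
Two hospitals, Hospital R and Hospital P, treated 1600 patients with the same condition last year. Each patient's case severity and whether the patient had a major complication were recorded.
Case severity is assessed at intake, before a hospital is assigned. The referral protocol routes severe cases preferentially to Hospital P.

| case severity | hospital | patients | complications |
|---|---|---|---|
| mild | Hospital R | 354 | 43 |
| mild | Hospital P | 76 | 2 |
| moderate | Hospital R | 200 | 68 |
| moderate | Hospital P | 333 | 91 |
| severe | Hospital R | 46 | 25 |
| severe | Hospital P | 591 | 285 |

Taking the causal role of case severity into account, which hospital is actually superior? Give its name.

Hospital P

Within every case severity level Hospital P has the lower rate, yet pooled Hospital R does — Simpson's reversal.
Case severity satisfies the back-door criterion: it is not a descendant of the hospital, and it blocks the spurious path from hospital to outcome. Adjusting for it (i.e., using the within-case severity rates) gives the causal effect.
Within each level — mild: 12.1% vs 2.6%; moderate: 34.0% vs 27.3%; severe: 54.3% vs 48.2% — Hospital P is lower every time.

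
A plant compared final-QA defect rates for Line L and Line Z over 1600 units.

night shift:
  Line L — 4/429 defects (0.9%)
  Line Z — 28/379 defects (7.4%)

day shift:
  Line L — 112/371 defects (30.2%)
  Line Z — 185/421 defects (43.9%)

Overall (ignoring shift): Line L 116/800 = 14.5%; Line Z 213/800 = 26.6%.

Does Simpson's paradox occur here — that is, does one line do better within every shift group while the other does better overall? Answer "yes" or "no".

Within each shift level (night shift 0.9% vs 7.4%; day shift 30.2% vs 43.9%), Line L has the lower rate every time. Pooled: 14.5% vs 26.6% — Line L has the lower rate overall. They agree.

no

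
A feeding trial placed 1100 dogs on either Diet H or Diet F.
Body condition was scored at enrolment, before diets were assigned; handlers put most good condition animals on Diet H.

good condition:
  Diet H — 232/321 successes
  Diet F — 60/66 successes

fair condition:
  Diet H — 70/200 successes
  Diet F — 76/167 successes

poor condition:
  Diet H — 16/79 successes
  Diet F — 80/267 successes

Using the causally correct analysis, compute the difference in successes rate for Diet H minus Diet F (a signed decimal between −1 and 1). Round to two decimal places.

-0.13

Here starting body condition is a common cause — it drives both which diet a case falls under and the outcome. The crude comparison mixes populations; the stratum-specific rates are the causally relevant ones.
Adjusting over the population distribution of starting body condition: 0.352·(0.723−0.909) + 0.334·(0.350−0.455) + 0.315·(0.203−0.300) = -0.131.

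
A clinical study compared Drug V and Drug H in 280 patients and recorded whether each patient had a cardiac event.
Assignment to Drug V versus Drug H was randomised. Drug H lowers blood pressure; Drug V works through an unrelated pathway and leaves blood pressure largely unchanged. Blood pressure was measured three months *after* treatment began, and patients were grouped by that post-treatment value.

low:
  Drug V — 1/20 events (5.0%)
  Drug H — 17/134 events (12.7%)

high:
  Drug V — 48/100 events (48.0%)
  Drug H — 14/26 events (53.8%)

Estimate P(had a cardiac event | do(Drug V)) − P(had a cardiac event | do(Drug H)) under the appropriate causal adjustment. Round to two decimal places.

Within every blood pressure level Drug V has the lower rate, yet pooled Drug H does — Simpson's reversal.
Because the drug influences blood pressure, blood pressure is a post-treatment mediator, not a confounder. Stratifying on it would bias the estimate; the causal effect is the crude pooled difference.
The causal difference is the pooled difference: 0.408 − 0.194 = +0.215.

+0.21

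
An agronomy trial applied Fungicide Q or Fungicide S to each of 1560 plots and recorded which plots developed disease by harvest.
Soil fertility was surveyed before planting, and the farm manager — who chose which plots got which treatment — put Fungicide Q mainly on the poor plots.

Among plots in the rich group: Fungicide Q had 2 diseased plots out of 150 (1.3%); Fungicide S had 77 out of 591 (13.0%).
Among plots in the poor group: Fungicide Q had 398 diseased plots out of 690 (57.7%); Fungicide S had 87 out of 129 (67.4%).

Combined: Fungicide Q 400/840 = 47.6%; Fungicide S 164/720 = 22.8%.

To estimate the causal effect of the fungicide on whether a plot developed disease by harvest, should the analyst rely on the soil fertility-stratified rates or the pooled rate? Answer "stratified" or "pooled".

Soil fertility is set before the fungicide has any effect — it is not caused by the fungicide — and it independently drives the outcome. That makes it a confounder, so the causal comparison is within soil fertility levels.
Within each level — rich: 1.3% vs 13.0%; poor: 57.7% vs 67.4% — Fungicide Q is lower every time.

stratified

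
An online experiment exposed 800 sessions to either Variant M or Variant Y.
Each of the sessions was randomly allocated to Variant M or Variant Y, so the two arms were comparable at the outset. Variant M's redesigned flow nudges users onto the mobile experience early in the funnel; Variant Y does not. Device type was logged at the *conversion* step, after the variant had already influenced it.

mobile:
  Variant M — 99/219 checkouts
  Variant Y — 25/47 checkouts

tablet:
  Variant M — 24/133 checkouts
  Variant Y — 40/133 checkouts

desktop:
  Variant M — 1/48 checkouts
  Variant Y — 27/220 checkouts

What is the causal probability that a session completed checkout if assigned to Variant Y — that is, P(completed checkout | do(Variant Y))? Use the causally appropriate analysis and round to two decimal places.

Stratifying would compare variants among sessions the variants themselves sorted into device type groups — a form of selection on an intermediate. The unconditioned pooled rates give the total causal effect.
So P(outcome | do(Variant Y)) is just the pooled rate for Variant Y: 92/400 = 0.230.

0.23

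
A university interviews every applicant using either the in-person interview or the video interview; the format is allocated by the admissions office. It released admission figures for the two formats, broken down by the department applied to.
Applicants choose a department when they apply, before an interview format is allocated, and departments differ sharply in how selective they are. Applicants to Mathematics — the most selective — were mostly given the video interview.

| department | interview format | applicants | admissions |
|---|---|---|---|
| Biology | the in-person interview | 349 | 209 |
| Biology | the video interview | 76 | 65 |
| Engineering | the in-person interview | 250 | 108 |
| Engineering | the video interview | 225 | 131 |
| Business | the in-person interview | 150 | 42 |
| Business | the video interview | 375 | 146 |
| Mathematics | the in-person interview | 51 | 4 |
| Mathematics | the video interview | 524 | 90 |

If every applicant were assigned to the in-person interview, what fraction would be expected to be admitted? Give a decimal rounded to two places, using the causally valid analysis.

The stratified and pooled comparisons disagree (the video interview wins within each department; the in-person interview wins overall), so the answer turns on the causal role of department.
Department differs across interview formats for reasons unrelated to any effect of the interview format itself, and it separately predicts the outcome — a classic confounder. We must compare within department levels.
Standardising the in-person interview to the population department mix: 0.212·209/349 + 0.237·108/250 + 0.263·42/150 + 0.287·4/51 = 0.326.

0.33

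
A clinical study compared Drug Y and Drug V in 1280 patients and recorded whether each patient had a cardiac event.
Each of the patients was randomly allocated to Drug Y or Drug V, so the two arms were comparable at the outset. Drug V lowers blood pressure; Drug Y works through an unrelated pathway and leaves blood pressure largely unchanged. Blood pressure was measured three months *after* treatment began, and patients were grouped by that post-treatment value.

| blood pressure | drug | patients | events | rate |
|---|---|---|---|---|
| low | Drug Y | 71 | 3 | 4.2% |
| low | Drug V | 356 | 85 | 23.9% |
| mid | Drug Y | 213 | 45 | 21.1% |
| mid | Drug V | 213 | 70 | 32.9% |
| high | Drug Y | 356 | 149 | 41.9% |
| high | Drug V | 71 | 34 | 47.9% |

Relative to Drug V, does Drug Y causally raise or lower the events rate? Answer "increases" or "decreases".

Blood pressure is downstream of the drug. One should not condition on a consequence of treatment, so the overall rates are the right comparison.
Pooled: Drug Y 30.8% vs Drug V 29.5%; Drug V is lower overall.

increases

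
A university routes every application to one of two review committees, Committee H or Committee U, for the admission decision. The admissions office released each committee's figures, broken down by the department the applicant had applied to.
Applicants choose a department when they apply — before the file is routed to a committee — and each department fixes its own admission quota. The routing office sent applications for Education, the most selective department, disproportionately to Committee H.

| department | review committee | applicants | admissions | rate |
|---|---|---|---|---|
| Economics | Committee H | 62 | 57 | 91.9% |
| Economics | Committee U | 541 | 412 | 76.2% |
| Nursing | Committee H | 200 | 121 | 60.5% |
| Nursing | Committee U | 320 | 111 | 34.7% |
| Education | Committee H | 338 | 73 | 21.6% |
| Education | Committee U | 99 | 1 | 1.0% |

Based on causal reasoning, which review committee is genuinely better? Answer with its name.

Committee H

Department differs across review committees for reasons unrelated to any effect of the review committee itself, and it separately predicts the outcome — a classic confounder. We must compare within department levels.
Within each level — Economics: 91.9% vs 76.2%; Nursing: 60.5% vs 34.7%; Education: 21.6% vs 1.0% — Committee H is higher every time.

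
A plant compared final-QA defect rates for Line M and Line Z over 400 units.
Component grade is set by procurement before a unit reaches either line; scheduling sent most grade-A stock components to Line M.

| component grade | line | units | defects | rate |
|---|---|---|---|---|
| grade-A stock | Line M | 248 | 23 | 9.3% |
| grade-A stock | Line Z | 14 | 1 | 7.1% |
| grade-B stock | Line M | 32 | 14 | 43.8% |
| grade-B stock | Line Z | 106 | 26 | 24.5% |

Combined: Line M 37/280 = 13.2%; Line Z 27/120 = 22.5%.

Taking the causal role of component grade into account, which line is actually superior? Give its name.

Line Z

The stratified and pooled comparisons disagree (Line Z wins within each component grade; Line M wins overall), so the answer turns on the causal role of component grade.
Here component grade is a common cause — it drives both which line a case falls under and the outcome. The crude comparison mixes populations; the stratum-specific rates are the causally relevant ones.
Within each level — grade-A stock: 9.3% vs 7.1%; grade-B stock: 43.8% vs 24.5% — Line Z is lower every time.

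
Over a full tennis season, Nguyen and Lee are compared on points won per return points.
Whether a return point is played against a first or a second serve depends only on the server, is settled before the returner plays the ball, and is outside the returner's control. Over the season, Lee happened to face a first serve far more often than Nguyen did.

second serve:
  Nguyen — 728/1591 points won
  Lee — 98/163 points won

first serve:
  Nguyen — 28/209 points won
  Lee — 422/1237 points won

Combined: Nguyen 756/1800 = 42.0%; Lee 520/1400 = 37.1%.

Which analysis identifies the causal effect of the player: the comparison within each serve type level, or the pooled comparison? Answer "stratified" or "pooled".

The serve type-specific comparison favours Lee throughout, but the pooled figures favour Nguyen. The question is whether to condition on serve type.
The imbalance in serve type arose from how return points were allocated, not from anything the player did; and serve type independently affects the outcome. The pooled gap is confounded — condition on serve type.
Within each level — second serve: 45.8% vs 60.1%; first serve: 13.4% vs 34.1% — Lee is higher every time.

stratified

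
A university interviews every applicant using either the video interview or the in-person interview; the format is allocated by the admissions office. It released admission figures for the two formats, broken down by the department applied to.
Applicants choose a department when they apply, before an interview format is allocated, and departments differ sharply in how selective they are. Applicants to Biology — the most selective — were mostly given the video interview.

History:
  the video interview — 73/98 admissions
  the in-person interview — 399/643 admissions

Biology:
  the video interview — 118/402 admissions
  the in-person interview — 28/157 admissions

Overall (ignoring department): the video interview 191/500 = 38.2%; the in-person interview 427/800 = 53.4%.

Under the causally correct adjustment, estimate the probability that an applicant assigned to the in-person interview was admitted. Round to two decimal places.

the video interview is higher inside every department stratum but the in-person interview is higher in aggregate. Whether to stratify depends on how department relates to the interview format.
Here department is a common cause — it drives both which interview format a case falls under and the outcome. The crude comparison mixes populations; the stratum-specific rates are the causally relevant ones.
Standardising the in-person interview to the population department mix: 0.570·399/643 + 0.430·28/157 = 0.430.

0.43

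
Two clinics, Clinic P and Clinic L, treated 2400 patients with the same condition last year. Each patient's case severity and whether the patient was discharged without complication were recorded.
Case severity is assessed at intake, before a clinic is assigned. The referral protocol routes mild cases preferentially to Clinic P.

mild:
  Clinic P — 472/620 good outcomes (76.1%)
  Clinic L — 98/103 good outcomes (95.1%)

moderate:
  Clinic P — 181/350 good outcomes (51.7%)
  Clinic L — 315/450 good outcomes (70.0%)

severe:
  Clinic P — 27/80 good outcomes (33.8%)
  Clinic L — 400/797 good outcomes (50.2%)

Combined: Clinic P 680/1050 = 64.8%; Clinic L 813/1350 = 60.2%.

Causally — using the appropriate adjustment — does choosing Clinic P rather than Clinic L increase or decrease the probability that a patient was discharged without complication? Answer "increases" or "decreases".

decreases

Clinic L is higher inside every case severity stratum but Clinic P is higher in aggregate. Whether to stratify depends on how case severity relates to the clinic.
Case severity differs across clinics for reasons unrelated to any effect of the clinic itself, and it separately predicts the outcome — a classic confounder. We must compare within case severity levels.
Within each level — mild: 76.1% vs 95.1%; moderate: 51.7% vs 70.0%; severe: 33.8% vs 50.2% — Clinic L is higher every time.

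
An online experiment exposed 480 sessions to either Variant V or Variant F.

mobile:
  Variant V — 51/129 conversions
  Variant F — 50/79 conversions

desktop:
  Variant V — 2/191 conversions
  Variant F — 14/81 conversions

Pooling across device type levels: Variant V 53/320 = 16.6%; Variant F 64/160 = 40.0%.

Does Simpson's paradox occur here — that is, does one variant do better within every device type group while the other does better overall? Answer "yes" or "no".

Within each device type level (mobile 39.5% vs 63.3%; desktop 1.0% vs 17.3%), Variant F has the higher rate every time. Pooled: 16.6% vs 40.0% — Variant F has the higher rate overall. They agree.

no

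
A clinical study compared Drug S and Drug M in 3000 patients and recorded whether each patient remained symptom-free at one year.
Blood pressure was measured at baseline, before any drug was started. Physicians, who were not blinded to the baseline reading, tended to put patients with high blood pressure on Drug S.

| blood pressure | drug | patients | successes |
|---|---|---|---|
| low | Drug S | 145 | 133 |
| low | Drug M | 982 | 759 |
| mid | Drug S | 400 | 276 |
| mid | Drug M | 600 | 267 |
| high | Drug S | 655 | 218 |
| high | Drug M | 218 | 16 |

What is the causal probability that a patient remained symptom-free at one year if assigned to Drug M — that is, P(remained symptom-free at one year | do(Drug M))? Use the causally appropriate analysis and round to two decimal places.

The imbalance in blood pressure arose from how patients were allocated, not from anything the drug did; and blood pressure independently affects the outcome. The pooled gap is confounded — condition on blood pressure.
Standardising Drug M to the population blood pressure mix: 0.376·759/982 + 0.333·267/600 + 0.291·16/218 = 0.460.

0.46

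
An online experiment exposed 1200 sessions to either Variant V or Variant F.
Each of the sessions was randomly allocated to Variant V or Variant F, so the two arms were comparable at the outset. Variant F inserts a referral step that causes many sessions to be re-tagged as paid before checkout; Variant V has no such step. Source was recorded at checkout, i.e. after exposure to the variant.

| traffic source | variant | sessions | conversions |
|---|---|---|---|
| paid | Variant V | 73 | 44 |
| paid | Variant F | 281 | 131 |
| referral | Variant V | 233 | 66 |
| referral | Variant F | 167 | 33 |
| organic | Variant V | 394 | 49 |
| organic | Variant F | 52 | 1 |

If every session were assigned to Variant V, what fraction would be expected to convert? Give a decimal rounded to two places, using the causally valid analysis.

0.23

The distribution of traffic source is itself part of what the variant does — it is an intermediate outcome. Holding it fixed would remove that part of the effect; the total effect is the pooled difference.
So P(outcome | do(Variant V)) is just the pooled rate for Variant V: 159/700 = 0.227.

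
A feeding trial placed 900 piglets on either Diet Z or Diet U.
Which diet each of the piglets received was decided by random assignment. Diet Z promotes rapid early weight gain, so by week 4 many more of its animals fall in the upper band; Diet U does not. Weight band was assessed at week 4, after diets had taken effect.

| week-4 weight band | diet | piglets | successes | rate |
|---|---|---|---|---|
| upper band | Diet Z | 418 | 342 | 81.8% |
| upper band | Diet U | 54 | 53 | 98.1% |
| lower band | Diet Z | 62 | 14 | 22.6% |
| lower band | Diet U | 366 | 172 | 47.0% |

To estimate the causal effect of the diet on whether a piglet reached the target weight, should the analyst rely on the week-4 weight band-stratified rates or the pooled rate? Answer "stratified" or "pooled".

The stratified and pooled comparisons disagree (Diet U wins within each week-4 weight band; Diet Z wins overall), so the answer turns on the causal role of week-4 weight band.
Week-4 weight band lies on the pathway diet → week-4 weight band → outcome, so adjusting for it blocks the indirect effect. For the total causal effect of diet, use the unadjusted pooled rates.
Pooled: Diet Z 74.2% vs Diet U 53.6%; Diet Z is higher overall.

pooled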